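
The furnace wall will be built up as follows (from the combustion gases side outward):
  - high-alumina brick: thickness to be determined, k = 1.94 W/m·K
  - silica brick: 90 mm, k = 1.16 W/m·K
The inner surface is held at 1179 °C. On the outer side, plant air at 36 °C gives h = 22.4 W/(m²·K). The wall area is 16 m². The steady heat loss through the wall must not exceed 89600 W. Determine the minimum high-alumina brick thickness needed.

L ≈ 159 mm

Model the wall as resistances in series:
R_silica brick = L/(kA) = 0.09/(1.16×16) = 0.004849 K/W
R_outer film = 1/(h_o·A) = 1/(22.4×16) = 0.00279 K/W
Sum of the known resistances R_other = 0.007639 K/W
Required total resistance R_tot = ΔT/Q_allow = 1143/89600 = 0.01276 K/W
R_high-alumina brick = R_tot − R_other = 0.005117 K/W
L = R·k·A = 0.005117×1.94×16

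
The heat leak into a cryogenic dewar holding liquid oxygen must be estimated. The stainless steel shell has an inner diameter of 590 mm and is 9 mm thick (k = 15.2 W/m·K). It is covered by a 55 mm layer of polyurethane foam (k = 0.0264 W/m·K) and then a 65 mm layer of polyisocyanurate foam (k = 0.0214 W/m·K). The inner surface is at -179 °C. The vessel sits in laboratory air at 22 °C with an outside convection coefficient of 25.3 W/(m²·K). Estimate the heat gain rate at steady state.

Spherical conduction: R = (1/r_in − 1/r_out)/(4πk) per layer; series-sum.
R_stainless steel shell = (1/0.295 − 1/0.304)/(4π×15.2) = 5.254×10^-4 K/W
R_polyurethane foam = (1/0.304 − 1/0.359)/(4π×0.0264) = 1.519 K/W
R_polyisocyanurate foam = (1/0.359 − 1/0.424)/(4π×0.0214) = 1.588 K/W
R_outer film = 1/(h·4πr_o²) = 1/(25.3×4π×0.424²) = 0.0175 K/W
R_total = 3.125 K/W
Q = ΔT/R_total = 201/3.125

Q ≈ 64.3 W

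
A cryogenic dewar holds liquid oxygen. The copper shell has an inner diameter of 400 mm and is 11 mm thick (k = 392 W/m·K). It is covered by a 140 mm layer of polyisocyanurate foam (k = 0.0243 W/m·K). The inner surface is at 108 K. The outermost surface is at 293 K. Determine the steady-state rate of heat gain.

Q ≈ 29.9 W

Radial (spherical) resistances in series:
R_copper shell = (1/0.2 − 1/0.211)/(4π×392) = 5.292×10^-5 K/W
R_polyisocyanurate foam = (1/0.211 − 1/0.351)/(4π×0.0243) = 6.19 K/W
R_total = 6.191 K/W
Q = ΔT/R_total = 185/6.191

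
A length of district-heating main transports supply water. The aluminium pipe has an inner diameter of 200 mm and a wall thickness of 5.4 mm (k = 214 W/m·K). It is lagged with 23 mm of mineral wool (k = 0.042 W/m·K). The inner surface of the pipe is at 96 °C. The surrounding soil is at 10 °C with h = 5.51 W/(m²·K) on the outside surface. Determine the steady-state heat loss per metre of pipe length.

For a radial system each layer contributes R = ln(r_out/r_in)/(2πkL); films add R = 1/(hA).
R_aluminium pipe wall = ln(105.4/100)/(2π×214×1) = 3.911×10^-5 K/W
R_mineral wool = ln(128.4/105.4)/(2π×0.042×1) = 0.748 K/W
R_outer film = 1/(h_o·2πr_oL) = 1/(5.51×2π×0.1284×1) = 0.225 K/W
R_total = 0.973 K/W
Q = ΔT/R_total = 86/0.973

q′ ≈ 88.4 W/m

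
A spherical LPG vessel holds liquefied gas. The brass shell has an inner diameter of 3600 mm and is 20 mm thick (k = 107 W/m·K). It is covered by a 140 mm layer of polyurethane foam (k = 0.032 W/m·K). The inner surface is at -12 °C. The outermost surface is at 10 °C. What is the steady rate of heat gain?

Q ≈ 225 W

For a spherical shell R = (1/r₁ − 1/r₂)/(4πk); film R = 1/(h·4πr²). In series:
R_brass shell = (1/1.8 − 1/1.82)/(4π×107) = 4.54×10^-6 K/W
R_polyurethane foam = (1/1.82 − 1/1.96)/(4π×0.032) = 0.0976 K/W
R_total = 0.0976 K/W
Q = ΔT/R_total = 22/0.0976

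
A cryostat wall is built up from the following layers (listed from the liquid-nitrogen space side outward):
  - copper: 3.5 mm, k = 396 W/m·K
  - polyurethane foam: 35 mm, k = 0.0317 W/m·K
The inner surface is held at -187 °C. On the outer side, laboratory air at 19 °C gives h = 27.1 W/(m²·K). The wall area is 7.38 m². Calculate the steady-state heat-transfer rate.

Q ≈ 1330 W

Treating each layer as a thermal resistance in series:
R_copper = L/(kA) = 0.0035/(396×7.38) = 1.198×10^-6 K/W
R_polyurethane foam = L/(kA) = 0.035/(0.0317×7.38) = 0.1496 K/W
R_outer film = 1/(h_o·A) = 1/(27.1×7.38) = 0.005 K/W
R_total = 0.1546 K/W
Q = ΔT / R_total = 206 / 0.1546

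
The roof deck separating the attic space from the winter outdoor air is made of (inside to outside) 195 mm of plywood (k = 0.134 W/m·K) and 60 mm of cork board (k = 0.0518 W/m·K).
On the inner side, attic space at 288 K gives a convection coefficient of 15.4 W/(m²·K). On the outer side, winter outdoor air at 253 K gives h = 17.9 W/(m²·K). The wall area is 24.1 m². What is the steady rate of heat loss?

Thermal resistances in series:
R_inner film = 1/(h_i·A) = 1/(15.4×24.1) = 0.002694 K/W
R_plywood = L/(kA) = 0.195/(0.134×24.1) = 0.06038 K/W
R_cork board = L/(kA) = 0.06/(0.0518×24.1) = 0.04806 K/W
R_outer film = 1/(h_o·A) = 1/(17.9×24.1) = 0.002318 K/W
R_total = 0.1135 K/W
Q = ΔT / R_total = 35 / 0.1135

Q ≈ 308 W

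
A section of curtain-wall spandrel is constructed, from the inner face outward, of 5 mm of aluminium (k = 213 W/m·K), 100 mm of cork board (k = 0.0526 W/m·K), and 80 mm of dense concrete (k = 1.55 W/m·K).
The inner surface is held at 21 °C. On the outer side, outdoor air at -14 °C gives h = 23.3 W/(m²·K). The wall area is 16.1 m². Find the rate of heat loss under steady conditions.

Thermal resistances in series:
R_aluminium = L/(kA) = 0.005/(213×16.1) = 1.458×10^-6 K/W
R_cork board = L/(kA) = 0.1/(0.0526×16.1) = 0.1181 K/W
R_dense concrete = L/(kA) = 0.08/(1.55×16.1) = 0.003206 K/W
R_outer film = 1/(h_o·A) = 1/(23.3×16.1) = 0.002666 K/W
R_total = 0.124 K/W
Q = ΔT / R_total = 35 / 0.124

Q ≈ 282 W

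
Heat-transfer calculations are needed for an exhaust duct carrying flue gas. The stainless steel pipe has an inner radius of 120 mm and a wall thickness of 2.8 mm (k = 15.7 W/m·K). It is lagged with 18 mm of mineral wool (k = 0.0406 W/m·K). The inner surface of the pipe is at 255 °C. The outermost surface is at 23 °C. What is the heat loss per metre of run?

Treating each annulus and film as a series resistance:
R_stainless steel pipe wall = ln(122.8/120)/(2π×15.7×1) = 2.338×10^-4 K/W
R_mineral wool = ln(140.8/122.8)/(2π×0.0406×1) = 0.5362 K/W
R_total = 0.5364 K/W
Q = ΔT/R_total = 232/0.5364

q′ ≈ 432 W/m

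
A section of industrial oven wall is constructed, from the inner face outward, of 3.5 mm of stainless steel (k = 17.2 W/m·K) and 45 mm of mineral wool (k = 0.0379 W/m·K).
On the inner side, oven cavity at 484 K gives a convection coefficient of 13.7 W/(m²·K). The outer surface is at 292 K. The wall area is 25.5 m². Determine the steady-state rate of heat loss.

Q ≈ 3880 W

Using the resistance-network approach (series):
R_inner film = 1/(h_i·A) = 1/(13.7×25.5) = 0.002862 K/W
R_stainless steel = L/(kA) = 0.0035/(17.2×25.5) = 7.98×10^-6 K/W
R_mineral wool = L/(kA) = 0.045/(0.0379×25.5) = 0.04656 K/W
R_total = 0.04943 K/W
Q = ΔT / R_total = 192 / 0.04943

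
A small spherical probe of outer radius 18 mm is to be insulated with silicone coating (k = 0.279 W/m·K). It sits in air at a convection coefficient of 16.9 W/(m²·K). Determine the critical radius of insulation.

r_cr ≈ 33 mm

For a sphere r_cr = 2k/h = 2×0.279/16.9
r_cr = 33 mm; since the bare radius (18 mm) is below r_cr, adding a thin layer of insulation will *increase* heat loss.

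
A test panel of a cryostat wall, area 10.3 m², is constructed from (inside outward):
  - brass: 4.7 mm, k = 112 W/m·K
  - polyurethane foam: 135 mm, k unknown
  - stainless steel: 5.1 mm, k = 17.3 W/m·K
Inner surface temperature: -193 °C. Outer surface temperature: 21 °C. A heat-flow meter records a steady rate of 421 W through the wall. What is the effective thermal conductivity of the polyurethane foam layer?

k ≈ 0.0258 W/(m·K)

Series thermal resistances:
R_brass = L/(kA) = 0.0047/(112×10.3) = 4.074×10^-6 K/W
R_stainless steel = L/(kA) = 0.0051/(17.3×10.3) = 2.862×10^-5 K/W
Sum of known resistances R_other = 3.27×10^-5 K/W
Total R = ΔT/Q = 214/421 = 0.5083 K/W
R_polyurethane foam = R_total − R_other = 0.5083 K/W
k = L/(R·A) = 0.135/(0.5083×10.3)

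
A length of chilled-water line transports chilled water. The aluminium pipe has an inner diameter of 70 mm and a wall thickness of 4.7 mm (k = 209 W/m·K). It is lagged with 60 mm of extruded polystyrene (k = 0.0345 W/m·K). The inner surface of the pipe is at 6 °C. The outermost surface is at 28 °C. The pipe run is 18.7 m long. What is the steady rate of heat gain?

Q ≈ 96.8 W

Treating each annulus and film as a series resistance:
R_aluminium pipe wall = ln(39.7/35)/(2π×209×18.7) = 5.131×10^-6 K/W
R_extruded polystyrene = ln(99.7/39.7)/(2π×0.0345×18.7) = 0.2272 K/W
R_total = 0.2272 K/W
Q = ΔT/R_total = 22/0.2272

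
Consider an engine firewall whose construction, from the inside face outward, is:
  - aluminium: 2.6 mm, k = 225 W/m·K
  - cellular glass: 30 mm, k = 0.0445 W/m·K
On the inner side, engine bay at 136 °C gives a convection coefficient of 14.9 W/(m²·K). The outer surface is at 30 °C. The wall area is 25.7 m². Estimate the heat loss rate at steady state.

Treating each layer as a thermal resistance in series:
R_inner film = 1/(h_i·A) = 1/(14.9×25.7) = 0.002611 K/W
R_aluminium = L/(kA) = 0.0026/(225×25.7) = 4.496×10^-7 K/W
R_cellular glass = L/(kA) = 0.03/(0.0445×25.7) = 0.02623 K/W
R_total = 0.02884 K/W
Q = ΔT / R_total = 106 / 0.02884

Q ≈ 3670 W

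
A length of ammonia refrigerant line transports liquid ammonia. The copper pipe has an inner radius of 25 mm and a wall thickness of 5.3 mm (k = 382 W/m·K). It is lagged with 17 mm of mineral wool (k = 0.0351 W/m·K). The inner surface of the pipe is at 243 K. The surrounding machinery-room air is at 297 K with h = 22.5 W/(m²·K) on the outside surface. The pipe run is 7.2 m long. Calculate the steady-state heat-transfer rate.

Q ≈ 179 W

For a radial system each layer contributes R = ln(r_out/r_in)/(2πkL); films add R = 1/(hA).
R_copper pipe wall = ln(30.3/25)/(2π×382×7.2) = 1.113×10^-5 K/W
R_mineral wool = ln(47.3/30.3)/(2π×0.0351×7.2) = 0.2805 K/W
R_outer film = 1/(h_o·2πr_oL) = 1/(22.5×2π×0.0473×7.2) = 0.02077 K/W
R_total = 0.3013 K/W
Q = ΔT/R_total = 54/0.3013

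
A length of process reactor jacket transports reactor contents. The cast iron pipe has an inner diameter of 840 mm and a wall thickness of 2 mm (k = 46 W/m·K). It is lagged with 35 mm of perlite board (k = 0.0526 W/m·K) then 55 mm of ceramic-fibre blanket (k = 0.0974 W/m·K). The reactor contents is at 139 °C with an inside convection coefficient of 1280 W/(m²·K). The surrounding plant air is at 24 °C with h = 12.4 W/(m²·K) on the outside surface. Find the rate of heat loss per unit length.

q′ ≈ 254 W/m

Treating each annulus and film as a series resistance:
R_inner film = 1/(h_i·2πr₁L) = 1/(1280×2π×0.42×1) = 2.96×10^-4 K/W
R_cast iron pipe wall = ln(422/420)/(2π×46×1) = 1.644×10^-5 K/W
R_perlite board = ln(457/422)/(2π×0.0526×1) = 0.2411 K/W
R_ceramic-fibre blanket = ln(512/457)/(2π×0.0974×1) = 0.1857 K/W
R_outer film = 1/(h_o·2πr_oL) = 1/(12.4×2π×0.512×1) = 0.02507 K/W
R_total = 0.4522 K/W
Q = ΔT/R_total = 115/0.4522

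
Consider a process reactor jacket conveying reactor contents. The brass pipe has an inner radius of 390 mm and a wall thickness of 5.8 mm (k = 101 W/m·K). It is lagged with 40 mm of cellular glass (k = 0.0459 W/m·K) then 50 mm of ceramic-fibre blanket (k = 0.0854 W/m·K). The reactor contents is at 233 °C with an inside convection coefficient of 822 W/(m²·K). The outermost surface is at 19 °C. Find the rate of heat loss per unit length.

Radial resistances (cylindrical: R_cond = ln(r_o/r_i)/(2πkL), R_conv = 1/(h·2πrL)):
R_inner film = 1/(h_i·2πr₁L) = 1/(822×2π×0.39×1) = 4.965×10^-4 K/W
R_brass pipe wall = ln(395.8/390)/(2π×101×1) = 2.326×10^-5 K/W
R_cellular glass = ln(435.8/395.8)/(2π×0.0459×1) = 0.3338 K/W
R_ceramic-fibre blanket = ln(485.8/435.8)/(2π×0.0854×1) = 0.2024 K/W
R_total = 0.5368 K/W
Q = ΔT/R_total = 214/0.5368

q′ ≈ 399 W/m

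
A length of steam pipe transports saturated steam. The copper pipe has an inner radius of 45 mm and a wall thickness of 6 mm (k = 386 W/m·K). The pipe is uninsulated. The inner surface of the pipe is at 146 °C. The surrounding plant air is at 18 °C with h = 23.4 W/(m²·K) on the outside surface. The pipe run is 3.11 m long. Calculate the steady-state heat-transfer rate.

Q ≈ 2980 W

Cylindrical conduction, so R = ln(r₂/r₁)/(2πkL) per layer, in series:
R_copper pipe wall = ln(51/45)/(2π×386×3.11) = 1.659×10^-5 K/W
R_outer film = 1/(h_o·2πr_oL) = 1/(23.4×2π×0.051×3.11) = 0.04288 K/W
R_total = 0.0429 K/W
Q = ΔT/R_total = 128/0.0429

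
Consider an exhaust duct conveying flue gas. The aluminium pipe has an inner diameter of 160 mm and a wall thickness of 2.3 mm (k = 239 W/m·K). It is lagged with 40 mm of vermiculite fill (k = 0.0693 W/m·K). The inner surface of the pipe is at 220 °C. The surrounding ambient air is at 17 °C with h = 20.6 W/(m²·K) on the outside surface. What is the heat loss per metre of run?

Treating each annulus and film as a series resistance:
R_aluminium pipe wall = ln(82.3/80)/(2π×239×1) = 1.888×10^-5 K/W
R_vermiculite fill = ln(122.3/82.3)/(2π×0.0693×1) = 0.9097 K/W
R_outer film = 1/(h_o·2πr_oL) = 1/(20.6×2π×0.1223×1) = 0.06317 K/W
R_total = 0.9729 K/W
Q = ΔT/R_total = 203/0.9729

q′ ≈ 209 W/m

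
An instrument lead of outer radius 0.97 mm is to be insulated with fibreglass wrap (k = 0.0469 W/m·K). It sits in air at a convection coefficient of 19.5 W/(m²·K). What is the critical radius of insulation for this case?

For a cylinder r_cr = k/h = 0.0469/19.5
r_cr = 2.41 mm; since the bare radius (0.97 mm) is below r_cr, adding a thin layer of insulation will *increase* heat loss.

r_cr ≈ 2.41 mm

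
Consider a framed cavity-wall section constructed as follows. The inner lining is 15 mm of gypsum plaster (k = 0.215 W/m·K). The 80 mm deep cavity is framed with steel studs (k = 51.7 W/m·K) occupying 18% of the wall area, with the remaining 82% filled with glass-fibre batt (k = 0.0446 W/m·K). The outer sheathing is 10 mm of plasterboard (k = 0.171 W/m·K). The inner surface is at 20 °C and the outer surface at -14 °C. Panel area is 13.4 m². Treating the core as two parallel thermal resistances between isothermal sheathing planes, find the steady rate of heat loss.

Q ≈ 3330 W

Sheathing layers in series; stud and cavity paths in parallel between them.
R_inner = 0.015/(0.215×13.4) = 0.005207 K/W
R_stud  = 0.08/(51.7×0.18×13.4) = 6.415×10^-4 K/W
R_cav   = 0.08/(0.0446×0.82×13.4) = 0.1632 K/W
1/R_core = 1/R_stud + 1/R_cav → R_core = 6.39×10^-4 K/W
R_outer = 0.01/(0.171×13.4) = 0.004364 K/W
R_total = 0.01021 K/W
Q = ΔT/R_total = 34/0.01021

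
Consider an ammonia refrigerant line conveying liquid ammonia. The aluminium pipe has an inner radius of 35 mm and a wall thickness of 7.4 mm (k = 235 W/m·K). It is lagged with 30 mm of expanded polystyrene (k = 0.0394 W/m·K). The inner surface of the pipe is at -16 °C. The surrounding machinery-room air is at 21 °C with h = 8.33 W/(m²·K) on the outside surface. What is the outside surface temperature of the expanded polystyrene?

T ≈ 17 °C

Cylindrical conduction, so R = ln(r₂/r₁)/(2πkL) per layer, in series:
R_aluminium pipe wall = ln(42.4/35)/(2π×235×1) = 1.299×10^-4 K/W
R_expanded polystyrene = ln(72.4/42.4)/(2π×0.0394×1) = 2.161 K/W
R_outer film = 1/(h_o·2πr_oL) = 1/(8.33×2π×0.0724×1) = 0.2639 K/W
R_total = 2.425 K/W
Q = ΔT/R_total = 37/2.425
Q = 15.3 W/m
T_interface = T_inner + Q·ΣR(inner→interface) = -16 + 15.3×2.161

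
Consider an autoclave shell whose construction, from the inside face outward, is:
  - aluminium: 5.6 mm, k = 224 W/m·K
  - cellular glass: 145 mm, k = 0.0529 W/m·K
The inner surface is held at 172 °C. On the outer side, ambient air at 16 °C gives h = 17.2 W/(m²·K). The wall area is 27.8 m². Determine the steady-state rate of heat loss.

Series thermal resistances:
R_aluminium = L/(kA) = 0.0056/(224×27.8) = 8.993×10^-7 K/W
R_cellular glass = L/(kA) = 0.145/(0.0529×27.8) = 0.0986 K/W
R_outer film = 1/(h_o·A) = 1/(17.2×27.8) = 0.002091 K/W
R_total = 0.1007 K/W
Q = ΔT / R_total = 156 / 0.1007

Q ≈ 1550 W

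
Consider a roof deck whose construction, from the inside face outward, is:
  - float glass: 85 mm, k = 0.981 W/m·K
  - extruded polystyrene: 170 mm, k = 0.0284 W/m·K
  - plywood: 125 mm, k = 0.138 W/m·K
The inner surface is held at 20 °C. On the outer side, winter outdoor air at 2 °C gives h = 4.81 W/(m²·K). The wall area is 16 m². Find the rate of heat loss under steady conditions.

Q ≈ 40.1 W

Treating each layer as a thermal resistance in series:
R_float glass = L/(kA) = 0.085/(0.981×16) = 0.005415 K/W
R_extruded polystyrene = L/(kA) = 0.17/(0.0284×16) = 0.3741 K/W
R_plywood = L/(kA) = 0.125/(0.138×16) = 0.05661 K/W
R_outer film = 1/(h_o·A) = 1/(4.81×16) = 0.01299 K/W
R_total = 0.4491 K/W
Q = ΔT / R_total = 18 / 0.4491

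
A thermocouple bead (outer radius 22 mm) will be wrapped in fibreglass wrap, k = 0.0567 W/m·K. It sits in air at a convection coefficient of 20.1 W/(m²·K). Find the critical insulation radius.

For a sphere r_cr = 2k/h = 2×0.0567/20.1
r_cr = 5.64 mm; since the bare radius (22 mm) is above r_cr, any added insulation will reduce heat loss.

r_cr ≈ 5.64 mm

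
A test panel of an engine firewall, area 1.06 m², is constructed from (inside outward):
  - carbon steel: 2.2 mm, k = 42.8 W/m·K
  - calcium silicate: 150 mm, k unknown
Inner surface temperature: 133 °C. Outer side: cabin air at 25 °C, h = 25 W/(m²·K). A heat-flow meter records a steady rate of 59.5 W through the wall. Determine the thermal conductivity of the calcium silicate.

Thermal resistances in series:
R_carbon steel = L/(kA) = 0.0022/(42.8×1.06) = 4.849×10^-5 K/W
R_outer film = 1/(h_o·A) = 1/(25×1.06) = 0.03774 K/W
Sum of known resistances R_other = 0.03778 K/W
Total R = ΔT/Q = 108/59.5 = 1.815 K/W
R_calcium silicate = R_total − R_other = 1.777 K/W
k = L/(R·A) = 0.15/(1.777×1.06)

k ≈ 0.0796 W/(m·K)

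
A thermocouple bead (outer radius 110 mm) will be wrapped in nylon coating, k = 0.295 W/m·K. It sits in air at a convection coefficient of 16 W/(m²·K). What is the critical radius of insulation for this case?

r_cr ≈ 36.9 mm

For a sphere r_cr = 2k/h = 2×0.295/16
r_cr = 36.9 mm; since the bare radius (110 mm) is above r_cr, any added insulation will reduce heat loss.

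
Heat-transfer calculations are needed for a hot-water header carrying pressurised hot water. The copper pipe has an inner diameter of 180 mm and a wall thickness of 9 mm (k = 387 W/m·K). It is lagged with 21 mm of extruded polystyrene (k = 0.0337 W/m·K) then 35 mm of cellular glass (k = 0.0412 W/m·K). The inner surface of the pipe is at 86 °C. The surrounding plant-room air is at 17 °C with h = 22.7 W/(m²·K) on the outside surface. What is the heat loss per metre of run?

q′ ≈ 35.5 W/m

Radial resistances (cylindrical: R_cond = ln(r_o/r_i)/(2πkL), R_conv = 1/(h·2πrL)):
R_copper pipe wall = ln(99/90)/(2π×387×1) = 3.92×10^-5 K/W
R_extruded polystyrene = ln(120/99)/(2π×0.0337×1) = 0.9085 K/W
R_cellular glass = ln(155/120)/(2π×0.0412×1) = 0.9887 K/W
R_outer film = 1/(h_o·2πr_oL) = 1/(22.7×2π×0.155×1) = 0.04523 K/W
R_total = 1.942 K/W
Q = ΔT/R_total = 69/1.942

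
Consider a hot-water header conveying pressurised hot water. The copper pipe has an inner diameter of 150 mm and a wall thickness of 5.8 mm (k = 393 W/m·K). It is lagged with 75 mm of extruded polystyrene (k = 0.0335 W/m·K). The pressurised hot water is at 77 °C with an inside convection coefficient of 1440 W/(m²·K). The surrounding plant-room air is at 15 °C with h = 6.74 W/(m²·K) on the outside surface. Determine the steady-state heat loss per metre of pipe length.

q′ ≈ 18.9 W/m

Per-layer cylindrical resistances, series-summed:
R_inner film = 1/(h_i·2πr₁L) = 1/(1440×2π×0.075×1) = 0.001474 K/W
R_copper pipe wall = ln(80.8/75)/(2π×393×1) = 3.017×10^-5 K/W
R_extruded polystyrene = ln(155.8/80.8)/(2π×0.0335×1) = 3.119 K/W
R_outer film = 1/(h_o·2πr_oL) = 1/(6.74×2π×0.1558×1) = 0.1516 K/W
R_total = 3.272 K/W
Q = ΔT/R_total = 62/3.272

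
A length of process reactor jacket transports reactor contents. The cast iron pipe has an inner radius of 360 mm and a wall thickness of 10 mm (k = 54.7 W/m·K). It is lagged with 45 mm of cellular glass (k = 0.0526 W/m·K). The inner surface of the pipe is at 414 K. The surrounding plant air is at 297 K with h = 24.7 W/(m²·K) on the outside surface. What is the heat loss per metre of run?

q′ ≈ 322 W/m

For a radial system each layer contributes R = ln(r_out/r_in)/(2πkL); films add R = 1/(hA).
R_cast iron pipe wall = ln(370/360)/(2π×54.7×1) = 7.972×10^-5 K/W
R_cellular glass = ln(415/370)/(2π×0.0526×1) = 0.3473 K/W
R_outer film = 1/(h_o·2πr_oL) = 1/(24.7×2π×0.415×1) = 0.01553 K/W
R_total = 0.3629 K/W
Q = ΔT/R_total = 117/0.3629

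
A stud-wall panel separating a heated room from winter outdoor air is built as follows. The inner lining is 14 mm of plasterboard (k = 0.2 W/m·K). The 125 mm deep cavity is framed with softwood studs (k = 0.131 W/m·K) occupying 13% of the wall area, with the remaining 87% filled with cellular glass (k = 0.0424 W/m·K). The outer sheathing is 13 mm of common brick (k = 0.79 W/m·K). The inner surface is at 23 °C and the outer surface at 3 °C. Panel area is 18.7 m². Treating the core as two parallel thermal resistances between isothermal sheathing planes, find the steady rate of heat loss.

Q ≈ 156 W

Sheathing layers in series; stud and cavity paths in parallel between them.
R_inner = 0.014/(0.2×18.7) = 0.003743 K/W
R_stud  = 0.125/(0.131×0.13×18.7) = 0.3925 K/W
R_cav   = 0.125/(0.0424×0.87×18.7) = 0.1812 K/W
1/R_core = 1/R_stud + 1/R_cav → R_core = 0.124 K/W
R_outer = 0.013/(0.79×18.7) = 8.8×10^-4 K/W
R_total = 0.1286 K/W
Q = ΔT/R_total = 20/0.1286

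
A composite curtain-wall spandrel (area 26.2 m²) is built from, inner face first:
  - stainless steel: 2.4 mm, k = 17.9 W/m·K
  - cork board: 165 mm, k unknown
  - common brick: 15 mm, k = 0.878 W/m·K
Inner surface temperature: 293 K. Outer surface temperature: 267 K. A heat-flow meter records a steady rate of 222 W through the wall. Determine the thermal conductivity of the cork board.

k ≈ 0.0541 W/(m·K)

Series thermal resistances:
R_stainless steel = L/(kA) = 0.0024/(17.9×26.2) = 5.117×10^-6 K/W
R_common brick = L/(kA) = 0.015/(0.878×26.2) = 6.521×10^-4 K/W
Sum of known resistances R_other = 6.572×10^-4 K/W
Total R = ΔT/Q = 26/222 = 0.1171 K/W
R_cork board = R_total − R_other = 0.1165 K/W
k = L/(R·A) = 0.165/(0.1165×26.2)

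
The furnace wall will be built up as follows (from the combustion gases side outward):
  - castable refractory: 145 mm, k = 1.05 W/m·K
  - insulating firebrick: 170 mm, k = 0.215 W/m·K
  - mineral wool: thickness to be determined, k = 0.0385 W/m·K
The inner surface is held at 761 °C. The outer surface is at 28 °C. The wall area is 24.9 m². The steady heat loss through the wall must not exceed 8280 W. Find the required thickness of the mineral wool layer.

L ≈ 49.1 mm

Using the resistance-network approach (series):
R_castable refractory = L/(kA) = 0.145/(1.05×24.9) = 0.005546 K/W
R_insulating firebrick = L/(kA) = 0.17/(0.215×24.9) = 0.03175 K/W
Sum of the known resistances R_other = 0.0373 K/W
Required total resistance R_tot = ΔT/Q_allow = 733/8280 = 0.08853 K/W
R_mineral wool = R_tot − R_other = 0.05123 K/W
L = R·k·A = 0.05123×0.0385×24.9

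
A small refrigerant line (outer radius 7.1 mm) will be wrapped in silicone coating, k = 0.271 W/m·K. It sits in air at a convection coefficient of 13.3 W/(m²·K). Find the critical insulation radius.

r_cr ≈ 20.4 mm

For a cylinder r_cr = k/h = 0.271/13.3
r_cr = 20.4 mm; since the bare radius (7.1 mm) is below r_cr, adding a thin layer of insulation will *increase* heat loss.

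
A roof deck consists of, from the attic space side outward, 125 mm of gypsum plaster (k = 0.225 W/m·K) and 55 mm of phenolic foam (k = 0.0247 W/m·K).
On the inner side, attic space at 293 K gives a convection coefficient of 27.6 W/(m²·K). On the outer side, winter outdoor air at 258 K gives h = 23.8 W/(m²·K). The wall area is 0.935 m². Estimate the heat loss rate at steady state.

Using the resistance-network approach (series):
R_inner film = 1/(h_i·A) = 1/(27.6×0.935) = 0.03875 K/W
R_gypsum plaster = L/(kA) = 0.125/(0.225×0.935) = 0.5942 K/W
R_phenolic foam = L/(kA) = 0.055/(0.0247×0.935) = 2.382 K/W
R_outer film = 1/(h_o·A) = 1/(23.8×0.935) = 0.04494 K/W
R_total = 3.059 K/W
Q = ΔT / R_total = 35 / 3.059

Q ≈ 11.4 W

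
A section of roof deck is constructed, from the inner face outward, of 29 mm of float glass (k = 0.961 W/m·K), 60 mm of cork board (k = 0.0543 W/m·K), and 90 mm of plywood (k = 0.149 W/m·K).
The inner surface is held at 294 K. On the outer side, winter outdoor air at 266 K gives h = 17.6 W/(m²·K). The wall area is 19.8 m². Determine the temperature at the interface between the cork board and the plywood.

T ≈ 276 K

Thermal resistances in series:
R_float glass = L/(kA) = 0.029/(0.961×19.8) = 0.001524 K/W
R_cork board = L/(kA) = 0.06/(0.0543×19.8) = 0.05581 K/W
R_plywood = L/(kA) = 0.09/(0.149×19.8) = 0.03051 K/W
R_outer film = 1/(h_o·A) = 1/(17.6×19.8) = 0.00287 K/W
R_total = 0.09071 K/W;  Q = ΔT/R_total = 28/0.09071 = 308.7 W
T_interface = T_inner − Q·ΣR(inner→interface) = 294 − 309×0.05733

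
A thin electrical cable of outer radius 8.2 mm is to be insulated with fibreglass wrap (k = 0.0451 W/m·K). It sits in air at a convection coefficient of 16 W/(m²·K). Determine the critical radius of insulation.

r_cr ≈ 2.82 mm

For a cylinder r_cr = k/h = 0.0451/16
r_cr = 2.82 mm; since the bare radius (8.2 mm) is above r_cr, any added insulation will reduce heat loss.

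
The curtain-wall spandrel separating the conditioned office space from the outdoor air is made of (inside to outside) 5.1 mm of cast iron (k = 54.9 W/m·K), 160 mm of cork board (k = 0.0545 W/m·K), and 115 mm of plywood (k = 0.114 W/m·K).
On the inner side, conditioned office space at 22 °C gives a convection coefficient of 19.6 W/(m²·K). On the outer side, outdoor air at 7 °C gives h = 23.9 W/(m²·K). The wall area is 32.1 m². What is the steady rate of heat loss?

Model the wall as resistances in series:
R_inner film = 1/(h_i·A) = 1/(19.6×32.1) = 0.001589 K/W
R_cast iron = L/(kA) = 0.0051/(54.9×32.1) = 2.894×10^-6 K/W
R_cork board = L/(kA) = 0.16/(0.0545×32.1) = 0.09146 K/W
R_plywood = L/(kA) = 0.115/(0.114×32.1) = 0.03143 K/W
R_outer film = 1/(h_o·A) = 1/(23.9×32.1) = 0.001303 K/W
R_total = 0.1258 K/W
Q = ΔT / R_total = 15 / 0.1258

Q ≈ 119 W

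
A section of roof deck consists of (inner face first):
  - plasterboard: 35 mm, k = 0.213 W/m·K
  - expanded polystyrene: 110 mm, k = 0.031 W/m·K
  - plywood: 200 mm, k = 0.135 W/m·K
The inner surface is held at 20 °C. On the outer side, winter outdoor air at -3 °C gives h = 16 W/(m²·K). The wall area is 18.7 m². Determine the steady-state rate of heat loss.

Thermal resistances in series:
R_plasterboard = L/(kA) = 0.035/(0.213×18.7) = 0.008787 K/W
R_expanded polystyrene = L/(kA) = 0.11/(0.031×18.7) = 0.1898 K/W
R_plywood = L/(kA) = 0.2/(0.135×18.7) = 0.07922 K/W
R_outer film = 1/(h_o·A) = 1/(16×18.7) = 0.003342 K/W
R_total = 0.2811 K/W
Q = ΔT / R_total = 23 / 0.2811

Q ≈ 81.8 W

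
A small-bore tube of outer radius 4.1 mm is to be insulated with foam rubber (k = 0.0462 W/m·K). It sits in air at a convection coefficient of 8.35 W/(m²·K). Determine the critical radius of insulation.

For a cylinder r_cr = k/h = 0.0462/8.35
r_cr = 5.53 mm; since the bare radius (4.1 mm) is below r_cr, adding a thin layer of insulation will *increase* heat loss.

r_cr ≈ 5.53 mm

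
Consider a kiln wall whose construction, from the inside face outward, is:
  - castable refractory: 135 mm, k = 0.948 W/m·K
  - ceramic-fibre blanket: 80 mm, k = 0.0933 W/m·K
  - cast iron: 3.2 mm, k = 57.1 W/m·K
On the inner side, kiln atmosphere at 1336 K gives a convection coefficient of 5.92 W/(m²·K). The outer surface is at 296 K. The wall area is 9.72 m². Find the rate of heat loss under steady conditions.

Model the wall as resistances in series:
R_inner film = 1/(h_i·A) = 1/(5.92×9.72) = 0.01738 K/W
R_castable refractory = L/(kA) = 0.135/(0.948×9.72) = 0.01465 K/W
R_ceramic-fibre blanket = L/(kA) = 0.08/(0.0933×9.72) = 0.08821 K/W
R_cast iron = L/(kA) = 0.0032/(57.1×9.72) = 5.766×10^-6 K/W
R_total = 0.1202 K/W
Q = ΔT / R_total = 1040 / 0.1202

Q ≈ 8650 W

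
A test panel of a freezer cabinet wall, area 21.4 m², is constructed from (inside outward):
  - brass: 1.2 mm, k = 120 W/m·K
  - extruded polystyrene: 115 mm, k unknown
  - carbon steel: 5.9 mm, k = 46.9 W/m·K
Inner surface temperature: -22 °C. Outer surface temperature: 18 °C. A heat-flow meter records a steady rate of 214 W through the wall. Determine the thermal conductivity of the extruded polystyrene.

k ≈ 0.0288 W/(m·K)

Thermal resistances in series:
R_brass = L/(kA) = 0.0012/(120×21.4) = 4.673×10^-7 K/W
R_carbon steel = L/(kA) = 0.0059/(46.9×21.4) = 5.878×10^-6 K/W
Sum of known resistances R_other = 6.346×10^-6 K/W
Total R = ΔT/Q = 40/214 = 0.1869 K/W
R_extruded polystyrene = R_total − R_other = 0.1869 K/W
k = L/(R·A) = 0.115/(0.1869×21.4)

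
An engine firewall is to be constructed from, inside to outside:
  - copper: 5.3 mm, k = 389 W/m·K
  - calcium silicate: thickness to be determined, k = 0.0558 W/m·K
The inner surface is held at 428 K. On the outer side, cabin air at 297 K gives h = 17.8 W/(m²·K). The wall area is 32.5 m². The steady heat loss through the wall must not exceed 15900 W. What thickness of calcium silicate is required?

L ≈ 11.8 mm

Model the wall as resistances in series:
R_copper = L/(kA) = 0.0053/(389×32.5) = 4.192×10^-7 K/W
R_outer film = 1/(h_o·A) = 1/(17.8×32.5) = 0.001729 K/W
Sum of the known resistances R_other = 0.001729 K/W
Required total resistance R_tot = ΔT/Q_allow = 131/15900 = 0.008239 K/W
R_calcium silicate = R_tot − R_other = 0.00651 K/W
L = R·k·A = 0.00651×0.0558×32.5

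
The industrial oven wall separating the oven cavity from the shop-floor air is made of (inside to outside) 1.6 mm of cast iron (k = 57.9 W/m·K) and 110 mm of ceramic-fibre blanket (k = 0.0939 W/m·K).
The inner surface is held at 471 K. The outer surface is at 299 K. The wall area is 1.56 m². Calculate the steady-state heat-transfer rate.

Q ≈ 229 W

Series thermal resistances:
R_cast iron = L/(kA) = 0.0016/(57.9×1.56) = 1.771×10^-5 K/W
R_ceramic-fibre blanket = L/(kA) = 0.11/(0.0939×1.56) = 0.7509 K/W
R_total = 0.751 K/W
Q = ΔT / R_total = 172 / 0.751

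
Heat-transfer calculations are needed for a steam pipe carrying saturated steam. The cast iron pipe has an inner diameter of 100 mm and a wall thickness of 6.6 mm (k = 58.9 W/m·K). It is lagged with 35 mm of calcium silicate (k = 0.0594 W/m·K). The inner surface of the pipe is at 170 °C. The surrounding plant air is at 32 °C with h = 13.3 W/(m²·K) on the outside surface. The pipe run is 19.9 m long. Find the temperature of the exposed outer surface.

Treating each annulus and film as a series resistance:
R_cast iron pipe wall = ln(56.6/50)/(2π×58.9×19.9) = 1.684×10^-5 K/W
R_calcium silicate = ln(91.6/56.6)/(2π×0.0594×19.9) = 0.06482 K/W
R_outer film = 1/(h_o·2πr_oL) = 1/(13.3×2π×0.0916×19.9) = 0.006565 K/W
R_total = 0.0714 K/W
Q = ΔT/R_total = 138/0.0714
Q = 1930 W
T_interface = T_inner − Q·ΣR(inner→interface) = 170 − 1930×0.06484

T ≈ 44.7 °C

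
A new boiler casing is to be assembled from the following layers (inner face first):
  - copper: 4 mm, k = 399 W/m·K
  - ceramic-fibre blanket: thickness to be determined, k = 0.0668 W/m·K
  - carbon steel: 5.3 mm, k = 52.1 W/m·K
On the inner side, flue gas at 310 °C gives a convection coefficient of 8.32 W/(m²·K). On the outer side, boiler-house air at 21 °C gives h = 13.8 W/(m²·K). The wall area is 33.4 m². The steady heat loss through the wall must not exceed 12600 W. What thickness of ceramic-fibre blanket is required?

Series thermal resistances:
R_inner film = 1/(h_i·A) = 1/(8.32×33.4) = 0.003599 K/W
R_copper = L/(kA) = 0.004/(399×33.4) = 3.002×10^-7 K/W
R_carbon steel = L/(kA) = 0.0053/(52.1×33.4) = 3.046×10^-6 K/W
R_outer film = 1/(h_o·A) = 1/(13.8×33.4) = 0.00217 K/W
Sum of the known resistances R_other = 0.005771 K/W
Required total resistance R_tot = ΔT/Q_allow = 289/12600 = 0.02294 K/W
R_ceramic-fibre blanket = R_tot − R_other = 0.01717 K/W
L = R·k·A = 0.01717×0.0668×33.4

L ≈ 38.3 mm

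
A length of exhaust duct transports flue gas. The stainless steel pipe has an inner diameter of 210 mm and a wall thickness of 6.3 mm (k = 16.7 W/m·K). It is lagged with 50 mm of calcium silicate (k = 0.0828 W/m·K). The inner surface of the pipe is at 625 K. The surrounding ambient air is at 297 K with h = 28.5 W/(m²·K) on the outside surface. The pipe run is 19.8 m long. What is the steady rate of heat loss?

Per-layer cylindrical resistances, series-summed:
R_stainless steel pipe wall = ln(111.3/105)/(2π×16.7×19.8) = 2.805×10^-5 K/W
R_calcium silicate = ln(161.3/111.3)/(2π×0.0828×19.8) = 0.03602 K/W
R_outer film = 1/(h_o·2πr_oL) = 1/(28.5×2π×0.1613×19.8) = 0.001749 K/W
R_total = 0.0378 K/W
Q = ΔT/R_total = 328/0.0378

Q ≈ 8680 W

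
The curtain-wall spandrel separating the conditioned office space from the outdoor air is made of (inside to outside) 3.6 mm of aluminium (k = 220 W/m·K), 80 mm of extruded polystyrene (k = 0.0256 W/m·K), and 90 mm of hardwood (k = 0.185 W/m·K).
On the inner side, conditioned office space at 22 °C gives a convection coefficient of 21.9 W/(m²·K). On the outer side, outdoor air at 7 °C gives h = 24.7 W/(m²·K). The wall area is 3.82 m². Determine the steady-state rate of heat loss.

Q ≈ 15.5 W

Thermal resistances in series:
R_inner film = 1/(h_i·A) = 1/(21.9×3.82) = 0.01195 K/W
R_aluminium = L/(kA) = 0.0036/(220×3.82) = 4.284×10^-6 K/W
R_extruded polystyrene = L/(kA) = 0.08/(0.0256×3.82) = 0.8181 K/W
R_hardwood = L/(kA) = 0.09/(0.185×3.82) = 0.1274 K/W
R_outer film = 1/(h_o·A) = 1/(24.7×3.82) = 0.0106 K/W
R_total = 0.968 K/W
Q = ΔT / R_total = 15 / 0.968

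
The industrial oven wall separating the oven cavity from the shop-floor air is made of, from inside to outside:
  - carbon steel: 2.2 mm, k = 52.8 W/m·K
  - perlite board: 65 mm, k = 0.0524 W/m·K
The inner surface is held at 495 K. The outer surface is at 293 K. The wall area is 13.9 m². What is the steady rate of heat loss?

Q ≈ 2260 W

Thermal resistances in series:
R_carbon steel = L/(kA) = 0.0022/(52.8×13.9) = 2.998×10^-6 K/W
R_perlite board = L/(kA) = 0.065/(0.0524×13.9) = 0.08924 K/W
R_total = 0.08924 K/W
Q = ΔT / R_total = 202 / 0.08924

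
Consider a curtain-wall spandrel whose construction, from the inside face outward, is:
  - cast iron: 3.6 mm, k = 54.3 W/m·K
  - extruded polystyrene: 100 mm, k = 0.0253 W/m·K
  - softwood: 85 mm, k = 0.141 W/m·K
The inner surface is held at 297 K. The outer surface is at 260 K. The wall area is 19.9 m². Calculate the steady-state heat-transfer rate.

Series thermal resistances:
R_cast iron = L/(kA) = 0.0036/(54.3×19.9) = 3.332×10^-6 K/W
R_extruded polystyrene = L/(kA) = 0.1/(0.0253×19.9) = 0.1986 K/W
R_softwood = L/(kA) = 0.085/(0.141×19.9) = 0.03029 K/W
R_total = 0.2289 K/W
Q = ΔT / R_total = 37 / 0.2289

Q ≈ 162 W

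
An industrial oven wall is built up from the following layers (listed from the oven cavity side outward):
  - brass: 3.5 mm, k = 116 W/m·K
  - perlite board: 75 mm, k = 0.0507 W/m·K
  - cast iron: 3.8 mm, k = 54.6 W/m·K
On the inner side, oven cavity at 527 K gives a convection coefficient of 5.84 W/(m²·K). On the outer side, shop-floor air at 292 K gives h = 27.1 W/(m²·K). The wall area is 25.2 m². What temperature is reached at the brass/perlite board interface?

Thermal resistances in series:
R_inner film = 1/(h_i·A) = 1/(5.84×25.2) = 0.006795 K/W
R_brass = L/(kA) = 0.0035/(116×25.2) = 1.197×10^-6 K/W
R_perlite board = L/(kA) = 0.075/(0.0507×25.2) = 0.0587 K/W
R_cast iron = L/(kA) = 0.0038/(54.6×25.2) = 2.762×10^-6 K/W
R_outer film = 1/(h_o·A) = 1/(27.1×25.2) = 0.001464 K/W
R_total = 0.06697 K/W;  Q = ΔT/R_total = 235/0.06697 = 3509 W
T_interface = T_inner − Q·ΣR(inner→interface) = 527 − 3510×0.006796

T ≈ 503 K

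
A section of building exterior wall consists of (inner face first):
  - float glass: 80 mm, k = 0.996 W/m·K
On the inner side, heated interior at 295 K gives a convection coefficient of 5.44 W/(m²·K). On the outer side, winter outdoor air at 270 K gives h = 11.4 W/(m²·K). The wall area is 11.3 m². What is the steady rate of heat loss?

Using the resistance-network approach (series):
R_inner film = 1/(h_i·A) = 1/(5.44×11.3) = 0.01627 K/W
R_float glass = L/(kA) = 0.08/(0.996×11.3) = 0.007108 K/W
R_outer film = 1/(h_o·A) = 1/(11.4×11.3) = 0.007763 K/W
R_total = 0.03114 K/W
Q = ΔT / R_total = 25 / 0.03114

Q ≈ 803 W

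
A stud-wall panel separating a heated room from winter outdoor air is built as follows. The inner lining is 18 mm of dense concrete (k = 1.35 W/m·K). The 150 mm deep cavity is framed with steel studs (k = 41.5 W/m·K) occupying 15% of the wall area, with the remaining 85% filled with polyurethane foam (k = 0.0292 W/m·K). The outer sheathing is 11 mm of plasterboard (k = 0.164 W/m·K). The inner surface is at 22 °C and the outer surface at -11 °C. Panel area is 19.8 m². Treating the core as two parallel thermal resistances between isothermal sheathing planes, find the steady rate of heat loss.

Sheathing layers in series; stud and cavity paths in parallel between them.
R_inner = 0.018/(1.35×19.8) = 6.734×10^-4 K/W
R_stud  = 0.15/(41.5×0.15×19.8) = 0.001217 K/W
R_cav   = 0.15/(0.0292×0.85×19.8) = 0.3052 K/W
1/R_core = 1/R_stud + 1/R_cav → R_core = 0.001212 K/W
R_outer = 0.011/(0.164×19.8) = 0.003388 K/W
R_total = 0.005273 K/W
Q = ΔT/R_total = 33/0.005273

Q ≈ 6260 W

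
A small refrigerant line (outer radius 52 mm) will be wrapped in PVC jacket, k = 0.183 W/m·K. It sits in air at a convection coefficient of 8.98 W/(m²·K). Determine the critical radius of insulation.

r_cr ≈ 20.4 mm

For a cylinder r_cr = k/h = 0.183/8.98
r_cr = 20.4 mm; since the bare radius (52 mm) is above r_cr, any added insulation will reduce heat loss.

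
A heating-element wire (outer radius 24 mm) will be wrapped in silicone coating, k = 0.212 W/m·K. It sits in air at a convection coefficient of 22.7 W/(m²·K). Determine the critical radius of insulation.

r_cr ≈ 9.34 mm

For a cylinder r_cr = k/h = 0.212/22.7
r_cr = 9.34 mm; since the bare radius (24 mm) is above r_cr, any added insulation will reduce heat loss.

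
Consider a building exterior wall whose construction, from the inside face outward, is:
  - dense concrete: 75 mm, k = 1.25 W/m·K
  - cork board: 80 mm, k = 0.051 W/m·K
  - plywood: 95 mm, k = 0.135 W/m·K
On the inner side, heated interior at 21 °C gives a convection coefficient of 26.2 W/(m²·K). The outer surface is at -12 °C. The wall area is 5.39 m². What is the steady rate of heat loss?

Q ≈ 75 W

Using the resistance-network approach (series):
R_inner film = 1/(h_i·A) = 1/(26.2×5.39) = 0.007081 K/W
R_dense concrete = L/(kA) = 0.075/(1.25×5.39) = 0.01113 K/W
R_cork board = L/(kA) = 0.08/(0.051×5.39) = 0.291 K/W
R_plywood = L/(kA) = 0.095/(0.135×5.39) = 0.1306 K/W
R_total = 0.4398 K/W
Q = ΔT / R_total = 33 / 0.4398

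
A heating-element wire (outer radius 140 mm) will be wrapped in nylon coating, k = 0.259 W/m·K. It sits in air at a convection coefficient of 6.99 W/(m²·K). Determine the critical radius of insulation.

For a cylinder r_cr = k/h = 0.259/6.99
r_cr = 37.1 mm; since the bare radius (140 mm) is above r_cr, any added insulation will reduce heat loss.

r_cr ≈ 37.1 mm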